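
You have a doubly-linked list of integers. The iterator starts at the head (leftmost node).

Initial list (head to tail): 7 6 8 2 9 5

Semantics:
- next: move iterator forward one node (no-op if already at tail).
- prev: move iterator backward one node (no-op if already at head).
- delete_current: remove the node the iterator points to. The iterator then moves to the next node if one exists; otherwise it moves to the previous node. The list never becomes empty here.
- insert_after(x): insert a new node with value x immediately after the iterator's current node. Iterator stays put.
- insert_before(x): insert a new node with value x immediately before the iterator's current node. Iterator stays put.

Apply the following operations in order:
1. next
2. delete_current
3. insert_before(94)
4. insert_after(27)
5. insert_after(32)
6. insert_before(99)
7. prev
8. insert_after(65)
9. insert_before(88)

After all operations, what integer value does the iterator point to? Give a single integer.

Answer: 99

Derivation:
After 1 (next): list=[7, 6, 8, 2, 9, 5] cursor@6
After 2 (delete_current): list=[7, 8, 2, 9, 5] cursor@8
After 3 (insert_before(94)): list=[7, 94, 8, 2, 9, 5] cursor@8
After 4 (insert_after(27)): list=[7, 94, 8, 27, 2, 9, 5] cursor@8
After 5 (insert_after(32)): list=[7, 94, 8, 32, 27, 2, 9, 5] cursor@8
After 6 (insert_before(99)): list=[7, 94, 99, 8, 32, 27, 2, 9, 5] cursor@8
After 7 (prev): list=[7, 94, 99, 8, 32, 27, 2, 9, 5] cursor@99
After 8 (insert_after(65)): list=[7, 94, 99, 65, 8, 32, 27, 2, 9, 5] cursor@99
After 9 (insert_before(88)): list=[7, 94, 88, 99, 65, 8, 32, 27, 2, 9, 5] cursor@99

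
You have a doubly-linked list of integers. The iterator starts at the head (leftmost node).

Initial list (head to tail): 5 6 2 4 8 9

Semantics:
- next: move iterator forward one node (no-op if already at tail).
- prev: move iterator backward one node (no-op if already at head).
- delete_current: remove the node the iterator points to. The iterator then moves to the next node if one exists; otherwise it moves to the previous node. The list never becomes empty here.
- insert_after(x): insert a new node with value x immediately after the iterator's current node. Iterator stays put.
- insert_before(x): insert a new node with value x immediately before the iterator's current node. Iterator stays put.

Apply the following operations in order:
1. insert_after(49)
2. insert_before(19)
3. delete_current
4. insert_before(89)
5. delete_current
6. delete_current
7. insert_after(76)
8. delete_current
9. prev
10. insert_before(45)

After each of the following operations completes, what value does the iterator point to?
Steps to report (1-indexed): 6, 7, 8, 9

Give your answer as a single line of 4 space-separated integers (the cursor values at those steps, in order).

After 1 (insert_after(49)): list=[5, 49, 6, 2, 4, 8, 9] cursor@5
After 2 (insert_before(19)): list=[19, 5, 49, 6, 2, 4, 8, 9] cursor@5
After 3 (delete_current): list=[19, 49, 6, 2, 4, 8, 9] cursor@49
After 4 (insert_before(89)): list=[19, 89, 49, 6, 2, 4, 8, 9] cursor@49
After 5 (delete_current): list=[19, 89, 6, 2, 4, 8, 9] cursor@6
After 6 (delete_current): list=[19, 89, 2, 4, 8, 9] cursor@2
After 7 (insert_after(76)): list=[19, 89, 2, 76, 4, 8, 9] cursor@2
After 8 (delete_current): list=[19, 89, 76, 4, 8, 9] cursor@76
After 9 (prev): list=[19, 89, 76, 4, 8, 9] cursor@89
After 10 (insert_before(45)): list=[19, 45, 89, 76, 4, 8, 9] cursor@89

Answer: 2 2 76 89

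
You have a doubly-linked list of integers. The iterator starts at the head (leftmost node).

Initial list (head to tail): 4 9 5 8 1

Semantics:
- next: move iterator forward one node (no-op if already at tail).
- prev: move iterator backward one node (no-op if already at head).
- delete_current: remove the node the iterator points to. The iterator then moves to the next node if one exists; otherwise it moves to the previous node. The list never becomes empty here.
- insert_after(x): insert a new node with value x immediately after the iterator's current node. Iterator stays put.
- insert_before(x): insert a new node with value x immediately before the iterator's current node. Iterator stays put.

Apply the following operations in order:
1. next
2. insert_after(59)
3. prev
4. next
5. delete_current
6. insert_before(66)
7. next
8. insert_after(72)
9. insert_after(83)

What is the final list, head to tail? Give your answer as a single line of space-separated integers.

After 1 (next): list=[4, 9, 5, 8, 1] cursor@9
After 2 (insert_after(59)): list=[4, 9, 59, 5, 8, 1] cursor@9
After 3 (prev): list=[4, 9, 59, 5, 8, 1] cursor@4
After 4 (next): list=[4, 9, 59, 5, 8, 1] cursor@9
After 5 (delete_current): list=[4, 59, 5, 8, 1] cursor@59
After 6 (insert_before(66)): list=[4, 66, 59, 5, 8, 1] cursor@59
After 7 (next): list=[4, 66, 59, 5, 8, 1] cursor@5
After 8 (insert_after(72)): list=[4, 66, 59, 5, 72, 8, 1] cursor@5
After 9 (insert_after(83)): list=[4, 66, 59, 5, 83, 72, 8, 1] cursor@5

Answer: 4 66 59 5 83 72 8 1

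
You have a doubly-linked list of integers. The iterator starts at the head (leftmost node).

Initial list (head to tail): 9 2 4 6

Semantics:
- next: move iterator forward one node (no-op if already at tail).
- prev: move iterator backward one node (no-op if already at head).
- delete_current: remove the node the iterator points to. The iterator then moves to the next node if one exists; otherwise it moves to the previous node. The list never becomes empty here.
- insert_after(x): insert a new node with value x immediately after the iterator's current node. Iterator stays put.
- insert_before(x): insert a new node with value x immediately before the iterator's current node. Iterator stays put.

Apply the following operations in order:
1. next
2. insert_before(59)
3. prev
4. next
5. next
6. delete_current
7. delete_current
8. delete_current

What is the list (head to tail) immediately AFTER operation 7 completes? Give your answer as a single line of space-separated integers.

After 1 (next): list=[9, 2, 4, 6] cursor@2
After 2 (insert_before(59)): list=[9, 59, 2, 4, 6] cursor@2
After 3 (prev): list=[9, 59, 2, 4, 6] cursor@59
After 4 (next): list=[9, 59, 2, 4, 6] cursor@2
After 5 (next): list=[9, 59, 2, 4, 6] cursor@4
After 6 (delete_current): list=[9, 59, 2, 6] cursor@6
After 7 (delete_current): list=[9, 59, 2] cursor@2

Answer: 9 59 2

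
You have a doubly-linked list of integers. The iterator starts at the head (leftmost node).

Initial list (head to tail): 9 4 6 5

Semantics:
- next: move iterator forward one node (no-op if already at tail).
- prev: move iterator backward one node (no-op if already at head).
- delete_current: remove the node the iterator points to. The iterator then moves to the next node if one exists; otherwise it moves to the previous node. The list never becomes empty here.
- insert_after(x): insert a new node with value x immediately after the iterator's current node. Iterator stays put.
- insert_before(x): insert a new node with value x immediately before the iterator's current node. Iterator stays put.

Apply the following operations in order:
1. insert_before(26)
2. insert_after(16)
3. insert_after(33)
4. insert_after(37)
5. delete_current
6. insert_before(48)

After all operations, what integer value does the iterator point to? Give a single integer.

Answer: 37

Derivation:
After 1 (insert_before(26)): list=[26, 9, 4, 6, 5] cursor@9
After 2 (insert_after(16)): list=[26, 9, 16, 4, 6, 5] cursor@9
After 3 (insert_after(33)): list=[26, 9, 33, 16, 4, 6, 5] cursor@9
After 4 (insert_after(37)): list=[26, 9, 37, 33, 16, 4, 6, 5] cursor@9
After 5 (delete_current): list=[26, 37, 33, 16, 4, 6, 5] cursor@37
After 6 (insert_before(48)): list=[26, 48, 37, 33, 16, 4, 6, 5] cursor@37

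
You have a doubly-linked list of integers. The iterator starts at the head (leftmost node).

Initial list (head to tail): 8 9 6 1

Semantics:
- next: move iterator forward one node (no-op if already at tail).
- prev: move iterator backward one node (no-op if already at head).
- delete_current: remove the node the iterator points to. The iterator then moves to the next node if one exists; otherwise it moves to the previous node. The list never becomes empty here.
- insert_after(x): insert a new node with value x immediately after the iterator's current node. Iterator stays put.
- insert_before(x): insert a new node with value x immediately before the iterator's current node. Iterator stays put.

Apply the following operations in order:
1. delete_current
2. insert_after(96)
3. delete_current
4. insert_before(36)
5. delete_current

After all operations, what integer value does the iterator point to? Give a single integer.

After 1 (delete_current): list=[9, 6, 1] cursor@9
After 2 (insert_after(96)): list=[9, 96, 6, 1] cursor@9
After 3 (delete_current): list=[96, 6, 1] cursor@96
After 4 (insert_before(36)): list=[36, 96, 6, 1] cursor@96
After 5 (delete_current): list=[36, 6, 1] cursor@6

Answer: 6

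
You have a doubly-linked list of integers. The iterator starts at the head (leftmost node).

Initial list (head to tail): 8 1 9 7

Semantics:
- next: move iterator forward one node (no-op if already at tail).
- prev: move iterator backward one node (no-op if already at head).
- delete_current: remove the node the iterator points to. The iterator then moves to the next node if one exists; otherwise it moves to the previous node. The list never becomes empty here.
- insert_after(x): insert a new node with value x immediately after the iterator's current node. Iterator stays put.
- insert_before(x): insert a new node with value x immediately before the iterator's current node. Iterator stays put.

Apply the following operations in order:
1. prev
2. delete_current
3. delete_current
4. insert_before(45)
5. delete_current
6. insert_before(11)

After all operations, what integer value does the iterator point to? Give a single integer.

After 1 (prev): list=[8, 1, 9, 7] cursor@8
After 2 (delete_current): list=[1, 9, 7] cursor@1
After 3 (delete_current): list=[9, 7] cursor@9
After 4 (insert_before(45)): list=[45, 9, 7] cursor@9
After 5 (delete_current): list=[45, 7] cursor@7
After 6 (insert_before(11)): list=[45, 11, 7] cursor@7

Answer: 7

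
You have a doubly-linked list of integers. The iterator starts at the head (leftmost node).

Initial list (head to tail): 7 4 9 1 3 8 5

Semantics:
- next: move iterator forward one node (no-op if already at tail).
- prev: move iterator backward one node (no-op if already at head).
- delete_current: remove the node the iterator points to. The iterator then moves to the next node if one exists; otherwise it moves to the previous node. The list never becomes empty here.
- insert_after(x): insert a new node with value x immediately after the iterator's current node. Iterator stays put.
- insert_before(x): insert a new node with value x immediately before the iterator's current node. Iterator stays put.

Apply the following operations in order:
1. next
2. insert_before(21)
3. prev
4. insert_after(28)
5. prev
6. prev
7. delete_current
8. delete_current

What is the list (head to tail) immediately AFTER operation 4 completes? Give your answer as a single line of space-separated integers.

After 1 (next): list=[7, 4, 9, 1, 3, 8, 5] cursor@4
After 2 (insert_before(21)): list=[7, 21, 4, 9, 1, 3, 8, 5] cursor@4
After 3 (prev): list=[7, 21, 4, 9, 1, 3, 8, 5] cursor@21
After 4 (insert_after(28)): list=[7, 21, 28, 4, 9, 1, 3, 8, 5] cursor@21

Answer: 7 21 28 4 9 1 3 8 5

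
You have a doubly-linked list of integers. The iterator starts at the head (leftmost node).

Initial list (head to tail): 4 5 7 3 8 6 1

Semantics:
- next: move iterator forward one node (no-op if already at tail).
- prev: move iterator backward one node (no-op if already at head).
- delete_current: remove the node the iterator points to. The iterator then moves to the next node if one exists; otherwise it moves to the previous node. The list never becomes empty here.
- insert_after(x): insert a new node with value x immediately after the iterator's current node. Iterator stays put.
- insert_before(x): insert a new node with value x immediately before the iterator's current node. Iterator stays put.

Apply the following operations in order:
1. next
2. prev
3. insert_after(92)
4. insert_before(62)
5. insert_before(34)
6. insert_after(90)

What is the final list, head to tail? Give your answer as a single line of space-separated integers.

Answer: 62 34 4 90 92 5 7 3 8 6 1

Derivation:
After 1 (next): list=[4, 5, 7, 3, 8, 6, 1] cursor@5
After 2 (prev): list=[4, 5, 7, 3, 8, 6, 1] cursor@4
After 3 (insert_after(92)): list=[4, 92, 5, 7, 3, 8, 6, 1] cursor@4
After 4 (insert_before(62)): list=[62, 4, 92, 5, 7, 3, 8, 6, 1] cursor@4
After 5 (insert_before(34)): list=[62, 34, 4, 92, 5, 7, 3, 8, 6, 1] cursor@4
After 6 (insert_after(90)): list=[62, 34, 4, 90, 92, 5, 7, 3, 8, 6, 1] cursor@4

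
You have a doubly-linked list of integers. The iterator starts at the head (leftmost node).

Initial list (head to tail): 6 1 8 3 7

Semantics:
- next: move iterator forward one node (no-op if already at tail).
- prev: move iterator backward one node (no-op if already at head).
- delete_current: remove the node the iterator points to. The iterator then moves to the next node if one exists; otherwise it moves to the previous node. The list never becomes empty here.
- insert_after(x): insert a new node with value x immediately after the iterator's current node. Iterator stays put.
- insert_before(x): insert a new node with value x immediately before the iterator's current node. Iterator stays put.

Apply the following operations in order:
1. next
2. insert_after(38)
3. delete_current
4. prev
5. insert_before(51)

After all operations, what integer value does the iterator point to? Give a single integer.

Answer: 6

Derivation:
After 1 (next): list=[6, 1, 8, 3, 7] cursor@1
After 2 (insert_after(38)): list=[6, 1, 38, 8, 3, 7] cursor@1
After 3 (delete_current): list=[6, 38, 8, 3, 7] cursor@38
After 4 (prev): list=[6, 38, 8, 3, 7] cursor@6
After 5 (insert_before(51)): list=[51, 6, 38, 8, 3, 7] cursor@6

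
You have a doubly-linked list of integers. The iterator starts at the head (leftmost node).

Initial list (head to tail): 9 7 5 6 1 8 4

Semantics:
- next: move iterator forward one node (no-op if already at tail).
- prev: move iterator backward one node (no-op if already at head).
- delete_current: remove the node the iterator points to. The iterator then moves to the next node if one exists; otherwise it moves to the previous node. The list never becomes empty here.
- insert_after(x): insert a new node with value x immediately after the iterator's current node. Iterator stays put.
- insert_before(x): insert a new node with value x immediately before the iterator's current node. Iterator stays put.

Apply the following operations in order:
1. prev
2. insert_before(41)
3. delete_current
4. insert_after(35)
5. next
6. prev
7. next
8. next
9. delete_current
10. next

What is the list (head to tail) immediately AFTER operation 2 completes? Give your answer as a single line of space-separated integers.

After 1 (prev): list=[9, 7, 5, 6, 1, 8, 4] cursor@9
After 2 (insert_before(41)): list=[41, 9, 7, 5, 6, 1, 8, 4] cursor@9

Answer: 41 9 7 5 6 1 8 4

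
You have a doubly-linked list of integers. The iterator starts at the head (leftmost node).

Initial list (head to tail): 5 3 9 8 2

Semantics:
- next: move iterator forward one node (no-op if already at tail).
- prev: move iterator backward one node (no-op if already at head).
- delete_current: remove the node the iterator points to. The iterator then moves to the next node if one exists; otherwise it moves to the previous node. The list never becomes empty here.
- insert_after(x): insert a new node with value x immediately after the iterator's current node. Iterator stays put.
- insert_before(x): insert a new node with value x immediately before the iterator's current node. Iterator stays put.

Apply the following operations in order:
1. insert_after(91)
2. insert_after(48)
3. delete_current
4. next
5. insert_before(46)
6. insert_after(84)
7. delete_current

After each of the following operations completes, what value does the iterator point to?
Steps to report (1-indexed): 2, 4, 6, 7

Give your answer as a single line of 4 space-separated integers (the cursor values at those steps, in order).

Answer: 5 91 91 84

Derivation:
After 1 (insert_after(91)): list=[5, 91, 3, 9, 8, 2] cursor@5
After 2 (insert_after(48)): list=[5, 48, 91, 3, 9, 8, 2] cursor@5
After 3 (delete_current): list=[48, 91, 3, 9, 8, 2] cursor@48
After 4 (next): list=[48, 91, 3, 9, 8, 2] cursor@91
After 5 (insert_before(46)): list=[48, 46, 91, 3, 9, 8, 2] cursor@91
After 6 (insert_after(84)): list=[48, 46, 91, 84, 3, 9, 8, 2] cursor@91
After 7 (delete_current): list=[48, 46, 84, 3, 9, 8, 2] cursor@84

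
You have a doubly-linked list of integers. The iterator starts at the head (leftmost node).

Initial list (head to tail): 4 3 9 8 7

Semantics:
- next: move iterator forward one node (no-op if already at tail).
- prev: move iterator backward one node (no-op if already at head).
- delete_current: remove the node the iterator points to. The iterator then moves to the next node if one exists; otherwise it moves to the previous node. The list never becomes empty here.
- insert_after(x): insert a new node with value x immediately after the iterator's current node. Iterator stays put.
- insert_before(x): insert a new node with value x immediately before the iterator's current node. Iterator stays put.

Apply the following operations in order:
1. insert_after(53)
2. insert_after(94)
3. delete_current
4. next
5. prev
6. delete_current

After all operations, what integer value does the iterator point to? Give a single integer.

After 1 (insert_after(53)): list=[4, 53, 3, 9, 8, 7] cursor@4
After 2 (insert_after(94)): list=[4, 94, 53, 3, 9, 8, 7] cursor@4
After 3 (delete_current): list=[94, 53, 3, 9, 8, 7] cursor@94
After 4 (next): list=[94, 53, 3, 9, 8, 7] cursor@53
After 5 (prev): list=[94, 53, 3, 9, 8, 7] cursor@94
After 6 (delete_current): list=[53, 3, 9, 8, 7] cursor@53

Answer: 53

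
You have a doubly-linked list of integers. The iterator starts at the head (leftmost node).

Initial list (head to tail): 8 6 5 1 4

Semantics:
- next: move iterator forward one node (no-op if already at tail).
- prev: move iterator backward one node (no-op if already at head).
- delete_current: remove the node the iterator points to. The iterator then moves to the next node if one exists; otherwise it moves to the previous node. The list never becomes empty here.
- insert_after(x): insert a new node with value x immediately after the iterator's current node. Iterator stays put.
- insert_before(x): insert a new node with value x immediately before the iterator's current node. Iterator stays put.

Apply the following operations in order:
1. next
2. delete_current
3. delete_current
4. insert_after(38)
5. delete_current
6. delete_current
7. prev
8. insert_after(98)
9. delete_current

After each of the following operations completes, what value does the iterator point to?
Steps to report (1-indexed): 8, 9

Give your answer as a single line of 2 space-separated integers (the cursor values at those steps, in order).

Answer: 8 98

Derivation:
After 1 (next): list=[8, 6, 5, 1, 4] cursor@6
After 2 (delete_current): list=[8, 5, 1, 4] cursor@5
After 3 (delete_current): list=[8, 1, 4] cursor@1
After 4 (insert_after(38)): list=[8, 1, 38, 4] cursor@1
After 5 (delete_current): list=[8, 38, 4] cursor@38
After 6 (delete_current): list=[8, 4] cursor@4
After 7 (prev): list=[8, 4] cursor@8
After 8 (insert_after(98)): list=[8, 98, 4] cursor@8
After 9 (delete_current): list=[98, 4] cursor@98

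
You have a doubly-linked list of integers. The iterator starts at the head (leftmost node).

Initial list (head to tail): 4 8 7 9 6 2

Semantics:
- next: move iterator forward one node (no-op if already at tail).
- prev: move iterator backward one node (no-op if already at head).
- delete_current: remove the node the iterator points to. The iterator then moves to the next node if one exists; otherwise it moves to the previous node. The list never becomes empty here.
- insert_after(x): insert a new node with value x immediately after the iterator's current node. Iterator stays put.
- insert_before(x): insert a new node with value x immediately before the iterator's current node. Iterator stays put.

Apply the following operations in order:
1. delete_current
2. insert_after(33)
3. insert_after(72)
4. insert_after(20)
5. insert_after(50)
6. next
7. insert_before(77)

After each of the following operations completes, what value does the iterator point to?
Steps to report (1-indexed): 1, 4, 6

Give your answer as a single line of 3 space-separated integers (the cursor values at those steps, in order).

After 1 (delete_current): list=[8, 7, 9, 6, 2] cursor@8
After 2 (insert_after(33)): list=[8, 33, 7, 9, 6, 2] cursor@8
After 3 (insert_after(72)): list=[8, 72, 33, 7, 9, 6, 2] cursor@8
After 4 (insert_after(20)): list=[8, 20, 72, 33, 7, 9, 6, 2] cursor@8
After 5 (insert_after(50)): list=[8, 50, 20, 72, 33, 7, 9, 6, 2] cursor@8
After 6 (next): list=[8, 50, 20, 72, 33, 7, 9, 6, 2] cursor@50
After 7 (insert_before(77)): list=[8, 77, 50, 20, 72, 33, 7, 9, 6, 2] cursor@50

Answer: 8 8 50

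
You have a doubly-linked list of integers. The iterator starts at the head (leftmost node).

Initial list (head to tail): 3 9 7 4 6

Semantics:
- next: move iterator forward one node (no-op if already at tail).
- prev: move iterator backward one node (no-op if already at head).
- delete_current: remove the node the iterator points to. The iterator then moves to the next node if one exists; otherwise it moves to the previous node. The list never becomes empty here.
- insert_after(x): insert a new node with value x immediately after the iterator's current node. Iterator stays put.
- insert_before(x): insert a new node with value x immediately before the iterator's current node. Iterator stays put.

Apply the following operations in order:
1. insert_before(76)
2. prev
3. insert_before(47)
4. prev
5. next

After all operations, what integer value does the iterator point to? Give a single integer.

Answer: 76

Derivation:
After 1 (insert_before(76)): list=[76, 3, 9, 7, 4, 6] cursor@3
After 2 (prev): list=[76, 3, 9, 7, 4, 6] cursor@76
After 3 (insert_before(47)): list=[47, 76, 3, 9, 7, 4, 6] cursor@76
After 4 (prev): list=[47, 76, 3, 9, 7, 4, 6] cursor@47
After 5 (next): list=[47, 76, 3, 9, 7, 4, 6] cursor@76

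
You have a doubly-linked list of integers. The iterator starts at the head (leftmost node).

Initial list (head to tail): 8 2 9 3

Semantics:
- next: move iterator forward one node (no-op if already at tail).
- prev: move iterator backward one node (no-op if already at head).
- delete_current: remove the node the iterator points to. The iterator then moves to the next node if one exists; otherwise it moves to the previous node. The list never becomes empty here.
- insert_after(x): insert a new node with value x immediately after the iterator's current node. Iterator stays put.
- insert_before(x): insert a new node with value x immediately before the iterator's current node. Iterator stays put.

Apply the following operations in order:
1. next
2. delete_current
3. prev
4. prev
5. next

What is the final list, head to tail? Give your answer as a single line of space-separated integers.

Answer: 8 9 3

Derivation:
After 1 (next): list=[8, 2, 9, 3] cursor@2
After 2 (delete_current): list=[8, 9, 3] cursor@9
After 3 (prev): list=[8, 9, 3] cursor@8
After 4 (prev): list=[8, 9, 3] cursor@8
After 5 (next): list=[8, 9, 3] cursor@9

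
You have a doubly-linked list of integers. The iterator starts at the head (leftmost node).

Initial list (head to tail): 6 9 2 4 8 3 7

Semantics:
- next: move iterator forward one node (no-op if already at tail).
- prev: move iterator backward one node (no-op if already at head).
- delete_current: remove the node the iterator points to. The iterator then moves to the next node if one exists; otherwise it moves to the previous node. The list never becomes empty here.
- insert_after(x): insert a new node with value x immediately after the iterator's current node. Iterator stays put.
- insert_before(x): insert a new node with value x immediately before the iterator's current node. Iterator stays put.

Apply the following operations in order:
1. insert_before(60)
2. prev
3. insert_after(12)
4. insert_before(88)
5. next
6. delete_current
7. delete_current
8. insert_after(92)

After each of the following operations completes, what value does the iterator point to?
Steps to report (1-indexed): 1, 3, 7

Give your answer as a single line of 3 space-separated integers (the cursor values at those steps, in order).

After 1 (insert_before(60)): list=[60, 6, 9, 2, 4, 8, 3, 7] cursor@6
After 2 (prev): list=[60, 6, 9, 2, 4, 8, 3, 7] cursor@60
After 3 (insert_after(12)): list=[60, 12, 6, 9, 2, 4, 8, 3, 7] cursor@60
After 4 (insert_before(88)): list=[88, 60, 12, 6, 9, 2, 4, 8, 3, 7] cursor@60
After 5 (next): list=[88, 60, 12, 6, 9, 2, 4, 8, 3, 7] cursor@12
After 6 (delete_current): list=[88, 60, 6, 9, 2, 4, 8, 3, 7] cursor@6
After 7 (delete_current): list=[88, 60, 9, 2, 4, 8, 3, 7] cursor@9
After 8 (insert_after(92)): list=[88, 60, 9, 92, 2, 4, 8, 3, 7] cursor@9

Answer: 6 60 9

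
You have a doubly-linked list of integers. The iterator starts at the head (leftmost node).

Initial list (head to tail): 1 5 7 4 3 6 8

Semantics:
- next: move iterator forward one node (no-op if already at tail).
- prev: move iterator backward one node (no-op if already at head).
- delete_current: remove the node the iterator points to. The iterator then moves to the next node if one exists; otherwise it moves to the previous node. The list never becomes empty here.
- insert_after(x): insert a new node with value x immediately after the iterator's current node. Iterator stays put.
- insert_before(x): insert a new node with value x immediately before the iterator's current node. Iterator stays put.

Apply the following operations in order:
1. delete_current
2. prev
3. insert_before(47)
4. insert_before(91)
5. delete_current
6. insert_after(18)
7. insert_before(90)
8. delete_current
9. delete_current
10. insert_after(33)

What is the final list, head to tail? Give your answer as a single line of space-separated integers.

After 1 (delete_current): list=[5, 7, 4, 3, 6, 8] cursor@5
After 2 (prev): list=[5, 7, 4, 3, 6, 8] cursor@5
After 3 (insert_before(47)): list=[47, 5, 7, 4, 3, 6, 8] cursor@5
After 4 (insert_before(91)): list=[47, 91, 5, 7, 4, 3, 6, 8] cursor@5
After 5 (delete_current): list=[47, 91, 7, 4, 3, 6, 8] cursor@7
After 6 (insert_after(18)): list=[47, 91, 7, 18, 4, 3, 6, 8] cursor@7
After 7 (insert_before(90)): list=[47, 91, 90, 7, 18, 4, 3, 6, 8] cursor@7
After 8 (delete_current): list=[47, 91, 90, 18, 4, 3, 6, 8] cursor@18
After 9 (delete_current): list=[47, 91, 90, 4, 3, 6, 8] cursor@4
After 10 (insert_after(33)): list=[47, 91, 90, 4, 33, 3, 6, 8] cursor@4

Answer: 47 91 90 4 33 3 6 8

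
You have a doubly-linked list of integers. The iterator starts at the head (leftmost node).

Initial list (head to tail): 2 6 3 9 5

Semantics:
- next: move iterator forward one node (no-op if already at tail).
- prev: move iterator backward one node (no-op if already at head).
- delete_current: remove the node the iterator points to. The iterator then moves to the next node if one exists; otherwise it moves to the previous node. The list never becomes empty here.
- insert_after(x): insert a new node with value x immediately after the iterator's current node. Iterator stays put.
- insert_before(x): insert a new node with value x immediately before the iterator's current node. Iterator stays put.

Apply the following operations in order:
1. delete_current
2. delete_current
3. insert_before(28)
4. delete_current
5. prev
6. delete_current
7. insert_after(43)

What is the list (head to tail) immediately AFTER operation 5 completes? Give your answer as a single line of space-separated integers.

Answer: 28 9 5

Derivation:
After 1 (delete_current): list=[6, 3, 9, 5] cursor@6
After 2 (delete_current): list=[3, 9, 5] cursor@3
After 3 (insert_before(28)): list=[28, 3, 9, 5] cursor@3
After 4 (delete_current): list=[28, 9, 5] cursor@9
After 5 (prev): list=[28, 9, 5] cursor@28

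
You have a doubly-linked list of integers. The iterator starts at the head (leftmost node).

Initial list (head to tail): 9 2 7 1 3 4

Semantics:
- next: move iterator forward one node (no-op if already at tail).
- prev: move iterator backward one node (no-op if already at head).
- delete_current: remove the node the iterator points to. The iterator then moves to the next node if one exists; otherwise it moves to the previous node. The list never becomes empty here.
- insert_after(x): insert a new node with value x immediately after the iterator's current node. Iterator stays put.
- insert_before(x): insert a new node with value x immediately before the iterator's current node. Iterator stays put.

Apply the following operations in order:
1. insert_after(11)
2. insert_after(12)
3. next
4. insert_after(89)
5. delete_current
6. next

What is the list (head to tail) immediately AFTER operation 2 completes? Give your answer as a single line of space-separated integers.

After 1 (insert_after(11)): list=[9, 11, 2, 7, 1, 3, 4] cursor@9
After 2 (insert_after(12)): list=[9, 12, 11, 2, 7, 1, 3, 4] cursor@9

Answer: 9 12 11 2 7 1 3 4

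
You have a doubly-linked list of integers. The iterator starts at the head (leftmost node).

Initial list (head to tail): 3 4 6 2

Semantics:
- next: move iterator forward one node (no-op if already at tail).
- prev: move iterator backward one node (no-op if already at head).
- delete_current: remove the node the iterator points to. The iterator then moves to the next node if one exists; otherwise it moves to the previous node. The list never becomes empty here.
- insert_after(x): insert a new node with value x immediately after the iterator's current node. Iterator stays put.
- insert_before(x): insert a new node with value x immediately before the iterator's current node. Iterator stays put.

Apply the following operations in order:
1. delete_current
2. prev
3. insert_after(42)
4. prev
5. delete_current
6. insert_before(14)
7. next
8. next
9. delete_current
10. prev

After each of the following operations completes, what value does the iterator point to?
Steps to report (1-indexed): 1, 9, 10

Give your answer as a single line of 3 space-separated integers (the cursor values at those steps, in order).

Answer: 4 6 42

Derivation:
After 1 (delete_current): list=[4, 6, 2] cursor@4
After 2 (prev): list=[4, 6, 2] cursor@4
After 3 (insert_after(42)): list=[4, 42, 6, 2] cursor@4
After 4 (prev): list=[4, 42, 6, 2] cursor@4
After 5 (delete_current): list=[42, 6, 2] cursor@42
After 6 (insert_before(14)): list=[14, 42, 6, 2] cursor@42
After 7 (next): list=[14, 42, 6, 2] cursor@6
After 8 (next): list=[14, 42, 6, 2] cursor@2
After 9 (delete_current): list=[14, 42, 6] cursor@6
After 10 (prev): list=[14, 42, 6] cursor@42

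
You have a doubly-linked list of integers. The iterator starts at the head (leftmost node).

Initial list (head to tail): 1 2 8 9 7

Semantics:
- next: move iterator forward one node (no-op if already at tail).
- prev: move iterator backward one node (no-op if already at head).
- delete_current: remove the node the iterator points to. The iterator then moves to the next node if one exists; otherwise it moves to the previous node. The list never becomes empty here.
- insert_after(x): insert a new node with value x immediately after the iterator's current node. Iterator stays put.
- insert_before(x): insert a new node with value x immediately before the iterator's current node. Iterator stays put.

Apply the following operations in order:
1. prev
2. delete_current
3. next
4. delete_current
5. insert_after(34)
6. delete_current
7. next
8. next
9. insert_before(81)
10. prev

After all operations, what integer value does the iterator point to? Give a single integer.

After 1 (prev): list=[1, 2, 8, 9, 7] cursor@1
After 2 (delete_current): list=[2, 8, 9, 7] cursor@2
After 3 (next): list=[2, 8, 9, 7] cursor@8
After 4 (delete_current): list=[2, 9, 7] cursor@9
After 5 (insert_after(34)): list=[2, 9, 34, 7] cursor@9
After 6 (delete_current): list=[2, 34, 7] cursor@34
After 7 (next): list=[2, 34, 7] cursor@7
After 8 (next): list=[2, 34, 7] cursor@7
After 9 (insert_before(81)): list=[2, 34, 81, 7] cursor@7
After 10 (prev): list=[2, 34, 81, 7] cursor@81

Answer: 81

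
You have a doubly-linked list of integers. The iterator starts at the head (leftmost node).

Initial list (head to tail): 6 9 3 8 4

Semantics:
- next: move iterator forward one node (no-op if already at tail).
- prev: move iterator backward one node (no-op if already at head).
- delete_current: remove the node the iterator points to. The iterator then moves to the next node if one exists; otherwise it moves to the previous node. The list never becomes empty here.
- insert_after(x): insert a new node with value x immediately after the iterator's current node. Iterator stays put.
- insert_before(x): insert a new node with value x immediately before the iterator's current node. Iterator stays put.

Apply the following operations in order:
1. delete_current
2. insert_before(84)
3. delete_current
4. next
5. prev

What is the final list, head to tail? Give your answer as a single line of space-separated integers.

After 1 (delete_current): list=[9, 3, 8, 4] cursor@9
After 2 (insert_before(84)): list=[84, 9, 3, 8, 4] cursor@9
After 3 (delete_current): list=[84, 3, 8, 4] cursor@3
After 4 (next): list=[84, 3, 8, 4] cursor@8
After 5 (prev): list=[84, 3, 8, 4] cursor@3

Answer: 84 3 8 4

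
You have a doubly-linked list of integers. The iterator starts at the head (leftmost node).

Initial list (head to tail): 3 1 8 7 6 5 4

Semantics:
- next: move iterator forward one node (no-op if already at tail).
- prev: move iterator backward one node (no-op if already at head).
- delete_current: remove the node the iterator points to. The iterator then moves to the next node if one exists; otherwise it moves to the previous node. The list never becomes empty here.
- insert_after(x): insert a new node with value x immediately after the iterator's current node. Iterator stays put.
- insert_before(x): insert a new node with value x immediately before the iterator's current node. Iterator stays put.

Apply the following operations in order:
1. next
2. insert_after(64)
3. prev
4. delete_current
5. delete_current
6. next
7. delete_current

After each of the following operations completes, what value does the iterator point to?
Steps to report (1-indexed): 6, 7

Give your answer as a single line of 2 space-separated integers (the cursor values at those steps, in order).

Answer: 8 7

Derivation:
After 1 (next): list=[3, 1, 8, 7, 6, 5, 4] cursor@1
After 2 (insert_after(64)): list=[3, 1, 64, 8, 7, 6, 5, 4] cursor@1
After 3 (prev): list=[3, 1, 64, 8, 7, 6, 5, 4] cursor@3
After 4 (delete_current): list=[1, 64, 8, 7, 6, 5, 4] cursor@1
After 5 (delete_current): list=[64, 8, 7, 6, 5, 4] cursor@64
After 6 (next): list=[64, 8, 7, 6, 5, 4] cursor@8
After 7 (delete_current): list=[64, 7, 6, 5, 4] cursor@7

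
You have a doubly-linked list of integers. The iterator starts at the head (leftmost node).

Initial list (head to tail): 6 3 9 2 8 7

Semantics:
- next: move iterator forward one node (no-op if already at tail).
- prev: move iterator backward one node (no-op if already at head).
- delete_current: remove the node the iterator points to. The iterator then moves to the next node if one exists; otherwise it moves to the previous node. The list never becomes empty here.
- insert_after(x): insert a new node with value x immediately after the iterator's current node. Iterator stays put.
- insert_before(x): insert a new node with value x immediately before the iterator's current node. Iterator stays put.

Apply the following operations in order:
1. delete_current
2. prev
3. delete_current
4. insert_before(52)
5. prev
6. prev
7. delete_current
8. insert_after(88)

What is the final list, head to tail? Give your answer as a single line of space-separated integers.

Answer: 9 88 2 8 7

Derivation:
After 1 (delete_current): list=[3, 9, 2, 8, 7] cursor@3
After 2 (prev): list=[3, 9, 2, 8, 7] cursor@3
After 3 (delete_current): list=[9, 2, 8, 7] cursor@9
After 4 (insert_before(52)): list=[52, 9, 2, 8, 7] cursor@9
After 5 (prev): list=[52, 9, 2, 8, 7] cursor@52
After 6 (prev): list=[52, 9, 2, 8, 7] cursor@52
After 7 (delete_current): list=[9, 2, 8, 7] cursor@9
After 8 (insert_after(88)): list=[9, 88, 2, 8, 7] cursor@9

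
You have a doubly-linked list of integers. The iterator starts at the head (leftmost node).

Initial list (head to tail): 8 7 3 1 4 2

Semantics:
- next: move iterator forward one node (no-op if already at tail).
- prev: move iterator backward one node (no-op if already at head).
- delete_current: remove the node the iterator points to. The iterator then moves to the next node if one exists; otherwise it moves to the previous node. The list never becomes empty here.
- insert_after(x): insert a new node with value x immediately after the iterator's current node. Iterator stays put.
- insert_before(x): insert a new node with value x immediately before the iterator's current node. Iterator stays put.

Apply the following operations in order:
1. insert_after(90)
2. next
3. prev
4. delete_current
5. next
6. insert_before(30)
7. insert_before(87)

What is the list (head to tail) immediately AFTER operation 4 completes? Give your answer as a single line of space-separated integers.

After 1 (insert_after(90)): list=[8, 90, 7, 3, 1, 4, 2] cursor@8
After 2 (next): list=[8, 90, 7, 3, 1, 4, 2] cursor@90
After 3 (prev): list=[8, 90, 7, 3, 1, 4, 2] cursor@8
After 4 (delete_current): list=[90, 7, 3, 1, 4, 2] cursor@90

Answer: 90 7 3 1 4 2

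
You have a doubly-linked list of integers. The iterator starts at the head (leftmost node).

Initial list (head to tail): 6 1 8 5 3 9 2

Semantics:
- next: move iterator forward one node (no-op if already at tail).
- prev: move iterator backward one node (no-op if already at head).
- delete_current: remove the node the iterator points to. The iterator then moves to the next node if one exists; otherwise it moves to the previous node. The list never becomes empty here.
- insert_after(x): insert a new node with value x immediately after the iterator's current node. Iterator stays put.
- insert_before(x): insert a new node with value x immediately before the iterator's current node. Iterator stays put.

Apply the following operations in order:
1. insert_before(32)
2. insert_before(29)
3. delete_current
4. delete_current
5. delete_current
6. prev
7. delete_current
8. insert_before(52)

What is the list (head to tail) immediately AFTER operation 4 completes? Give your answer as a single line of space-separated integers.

After 1 (insert_before(32)): list=[32, 6, 1, 8, 5, 3, 9, 2] cursor@6
After 2 (insert_before(29)): list=[32, 29, 6, 1, 8, 5, 3, 9, 2] cursor@6
After 3 (delete_current): list=[32, 29, 1, 8, 5, 3, 9, 2] cursor@1
After 4 (delete_current): list=[32, 29, 8, 5, 3, 9, 2] cursor@8

Answer: 32 29 8 5 3 9 2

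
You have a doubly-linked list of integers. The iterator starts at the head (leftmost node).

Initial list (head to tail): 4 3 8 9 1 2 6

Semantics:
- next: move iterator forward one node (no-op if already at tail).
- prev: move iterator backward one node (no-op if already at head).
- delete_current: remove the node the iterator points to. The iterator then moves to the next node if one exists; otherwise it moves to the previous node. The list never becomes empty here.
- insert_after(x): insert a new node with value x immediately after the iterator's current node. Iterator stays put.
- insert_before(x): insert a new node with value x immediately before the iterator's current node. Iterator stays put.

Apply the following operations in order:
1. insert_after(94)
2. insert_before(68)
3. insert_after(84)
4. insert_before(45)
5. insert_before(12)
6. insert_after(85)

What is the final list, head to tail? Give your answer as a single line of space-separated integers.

Answer: 68 45 12 4 85 84 94 3 8 9 1 2 6

Derivation:
After 1 (insert_after(94)): list=[4, 94, 3, 8, 9, 1, 2, 6] cursor@4
After 2 (insert_before(68)): list=[68, 4, 94, 3, 8, 9, 1, 2, 6] cursor@4
After 3 (insert_after(84)): list=[68, 4, 84, 94, 3, 8, 9, 1, 2, 6] cursor@4
After 4 (insert_before(45)): list=[68, 45, 4, 84, 94, 3, 8, 9, 1, 2, 6] cursor@4
After 5 (insert_before(12)): list=[68, 45, 12, 4, 84, 94, 3, 8, 9, 1, 2, 6] cursor@4
After 6 (insert_after(85)): list=[68, 45, 12, 4, 85, 84, 94, 3, 8, 9, 1, 2, 6] cursor@4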